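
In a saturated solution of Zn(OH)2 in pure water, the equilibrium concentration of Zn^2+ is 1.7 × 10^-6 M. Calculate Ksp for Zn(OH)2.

Zn(OH)2(s) ⇌ Zn^2+(aq) + 2 OH^-(aq)
Stoichiometry gives [OH^-] = (2/1)[Zn^2+] = 3.40 × 10^-6 M.
Ksp = [Zn^2+][OH^-]^2
Ksp = 1.7 × 10^-6 × (3.40 × 10^-6)^2 = 2.0 x 10^-17

Ksp = 2.0 × 10^-17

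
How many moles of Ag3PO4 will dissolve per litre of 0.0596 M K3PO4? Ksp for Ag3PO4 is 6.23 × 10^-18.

1.57e-6 M

Ag3PO4(s) ⇌ 3 Ag^+ + PO4^3-
Ksp = [Ag^+]^3[PO4^3-]
If s mol/L dissolves here, [Ag^+] = 3s, [PO4^3-] = 0.0596 + s ≈ 0.0596 (Ksp is small, so little additional dissolves).
Ksp ≈ (3s)^3 × 0.0596
s = 1.57 x 10^-6 M
Check: s = 1.6 x 10^-6 ≪ 0.0596, so the approximation is valid.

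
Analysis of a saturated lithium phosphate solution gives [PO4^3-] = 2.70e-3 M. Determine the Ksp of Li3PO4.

Ksp = 1.43e-9

Li3PO4(s) ⇌ 3 Li^+(aq) + PO4^3-(aq)
Stoichiometry gives [Li^+] = (3/1)[PO4^3-] = 8.100 x 10^-3 M.
Ksp = [Li^+]^3[PO4^3-]
Ksp = (8.100 × 10^-3)^3 × 2.70 × 10^-3 = 1.43 × 10^-9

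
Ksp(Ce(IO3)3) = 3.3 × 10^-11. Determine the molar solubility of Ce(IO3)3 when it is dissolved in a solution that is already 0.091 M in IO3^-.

4.4 x 10^-8 M

Ce(IO3)3(s) ⇌ Ce^3+ + 3 IO3^-
Ksp = [Ce^3+][IO3^-]^3
Let s = moles of Ce(IO3)3 that dissolve per litre. [Ce^3+] = s, [IO3^-] = 0.091 + 3s ≈ 0.091 (Ksp is small, so little additional dissolves).
Ksp ≈ s × (0.091)^3
s = 4.4 x 10^-8 M
Check: 3s = 1.3 x 10^-7 ≪ 0.091, so the approximation is valid.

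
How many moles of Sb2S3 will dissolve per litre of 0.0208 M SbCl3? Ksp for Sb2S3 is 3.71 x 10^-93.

s ≈ 6.82 x 10^-31 M

Sb2S3(s) <=> 2 Sb^3+ + 3 S^2-
Ksp = [Sb^3+]^2[S^2-]^3
Let s = moles of Sb2S3 that dissolve per litre. [Sb^3+] = 0.0208 + 2s ≈ 0.0208, [S^2-] = 3s (since Sb^3+ from SbCl3 dominates).
Ksp ≈ (0.0208)^2 × (3s)^3
s = 6.82 x 10^-31 M
Check: 2s = 1.4 × 10^-30 ≪ 0.0208, so the approximation is valid.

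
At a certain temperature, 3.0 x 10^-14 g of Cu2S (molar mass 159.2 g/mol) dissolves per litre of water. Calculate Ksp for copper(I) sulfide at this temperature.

Molar solubility s = (3.0 x 10^-14 g/L) / (159.2 g/mol) = 1.88 x 10^-16 M.
Cu2S(s) ⇌ 2 Cu^+(aq) + S^2-(aq)
For each mole of Cu2S that dissolves: [Cu^+] = 2s, [S^2-] = s.
Ksp = [Cu^+]^2[S^2-]
Ksp = (2s)^2s = 4s^3
Ksp = 4 × (1.88 × 10^-16)^3 = 2.7 × 10^-47

2.7 × 10^-47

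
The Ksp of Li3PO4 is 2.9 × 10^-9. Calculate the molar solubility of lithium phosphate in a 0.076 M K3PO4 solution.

Li3PO4(s) <=> 3 Li^+(aq) + PO4^3-(aq)
Ksp = [Li^+]^3[PO4^3-]
Let s = moles of Li3PO4 that dissolve per litre. [Li^+] = 3s, [PO4^3-] = 0.076 + s ≈ 0.076 (Ksp is small, so little additional dissolves).
Ksp ≈ (3s)^3 × 0.076
s = 1.1 x 10^-3 M
Check: s = 1.1 x 10^-3 ≪ 0.076, so the approximation is valid.

s = 1.1 x 10^-3 M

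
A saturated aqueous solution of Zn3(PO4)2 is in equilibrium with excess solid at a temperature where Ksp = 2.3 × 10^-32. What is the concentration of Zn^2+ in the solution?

Zn3(PO4)2(s) <=> 3 Zn^2+ + 2 PO4^3-
Ksp = [Zn^2+]^3[PO4^3-]^2
Let s = molar solubility. Then [Zn^2+] = 3s and [PO4^3-] = 2s.
Ksp = (3s)^3(2s)^2 = 108s^5
s = (2.3 × 10^-32 / 108)^(1/5) = 1.84 × 10^-7 M
[Zn^2+] = 3s = 5.5 × 10^-7 M

5.5e-7 M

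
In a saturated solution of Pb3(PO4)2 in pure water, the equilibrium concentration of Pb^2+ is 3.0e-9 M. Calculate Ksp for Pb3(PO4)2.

1.1e-43

Pb3(PO4)2(s) ⇌ 3 Pb^2+ + 2 PO4^3-
Stoichiometry gives [PO4^3-] = (2/3)[Pb^2+] = 2.00 × 10^-9 M.
Ksp = [Pb^2+]^3[PO4^3-]^2
Ksp = (3.0 × 10^-9)^3 × (2.00 × 10^-9)^2 = 1.1 × 10^-43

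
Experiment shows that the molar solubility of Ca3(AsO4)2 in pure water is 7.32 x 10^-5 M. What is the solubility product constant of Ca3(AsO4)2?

Ksp = 2.27 × 10^-19

Ca3(AsO4)2(s) ⇌ 3 Ca^2+ + 2 AsO4^3-
Let s = molar solubility. Then [Ca^2+] = 3s and [AsO4^3-] = 2s.
Ksp = [Ca^2+]^3[AsO4^3-]^2
Ksp = (3s)^3(2s)^2 = 108s^5
Ksp = 108 × (7.32 × 10^-5)^5 = 2.27 × 10^-19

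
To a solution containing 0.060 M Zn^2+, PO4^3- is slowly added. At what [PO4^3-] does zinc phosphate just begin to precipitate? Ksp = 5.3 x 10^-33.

[PO4^3-] ≈ 5.0 x 10^-15 M

Zn3(PO4)2(s) <=> 3 Zn^2+ + 2 PO4^3-
Ksp = [Zn^2+]^3[PO4^3-]^2
Precipitation begins when Q = Ksp. With [Zn^2+] = 0.060 M:
5.3 x 10^-33 = (0.060)^3 × [PO4^3-]^2
[PO4^3-] = (5.3 x 10^-33 / 2.16 × 10^-4)^(1/2) = 5.0 × 10^-15 M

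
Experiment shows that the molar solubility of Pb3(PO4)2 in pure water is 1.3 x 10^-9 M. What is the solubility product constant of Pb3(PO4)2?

Ksp ≈ 4.0e-43

Pb3(PO4)2(s) <=> 3 Pb^2+(aq) + 2 PO4^3-(aq)
Let s = molar solubility. Then [Pb^2+] = 3s and [PO4^3-] = 2s.
Ksp = [Pb^2+]^3[PO4^3-]^2
So Ksp = (3s)^3 × (2s)^2 = 108s^5
Ksp = 108 × (1.3 x 10^-9)^5 = 4.0 × 10^-43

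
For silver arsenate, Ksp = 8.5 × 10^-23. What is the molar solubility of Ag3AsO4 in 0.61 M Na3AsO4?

s = 1.7 x 10^-8 M

Ag3AsO4(s) ⇌ 3 Ag^+ + AsO4^3-
Ksp = [Ag^+]^3[AsO4^3-]
Let s = moles of Ag3AsO4 that dissolve per litre. [Ag^+] = 3s, [AsO4^3-] = 0.61 + s ≈ 0.61 (Ksp is small, so little additional dissolves).
Ksp ≈ (3s)^3 × 0.61
s = 1.7 × 10^-8 M
Check: s = 1.7 x 10^-8 ≪ 0.61, so the approximation is valid.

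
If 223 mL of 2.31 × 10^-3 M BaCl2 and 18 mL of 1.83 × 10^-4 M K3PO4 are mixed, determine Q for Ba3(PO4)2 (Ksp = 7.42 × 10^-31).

Total volume = 223 + 18 = 241 mL.
[Ba^2+] = 2.31 × 10^-3 × (223/241) = 2.137 × 10^-3 M
[PO4^3-] = 1.83 × 10^-4 × (18/241) = 1.367 × 10^-5 M
Ba3(PO4)2(s) <=> 3 Ba^2+ + 2 PO4^3-, so Q = [Ba^2+]^3[PO4^3-]^2
Q = (2.137 × 10^-3)^3(1.367 x 10^-5)^2 = 1.82 × 10^-18
Q > Ksp, so Ba3(PO4)2 will precipitate.

Q ≈ 1.82 × 10^-18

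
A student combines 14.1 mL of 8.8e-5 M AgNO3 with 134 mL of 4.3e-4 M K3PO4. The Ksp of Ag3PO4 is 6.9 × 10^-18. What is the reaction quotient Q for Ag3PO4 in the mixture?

Q ≈ 2.3 × 10^-19

Total volume = 14.1 + 134 = 148.1 mL.
[Ag^+] = 8.8 x 10^-5 × (14.1/148.1) = 8.38 × 10^-6 M
[PO4^3-] = 4.3 × 10^-4 × (134/148.1) = 3.89 × 10^-4 M
Ag3PO4(s) <=> 3 Ag^+ + PO4^3-, so Q = [Ag^+]^3[PO4^3-]
Q = (8.38 × 10^-6)^3(3.89 × 10^-4) = 2.3 × 10^-19
Q < Ksp, so no precipitate of Ag3PO4 forms.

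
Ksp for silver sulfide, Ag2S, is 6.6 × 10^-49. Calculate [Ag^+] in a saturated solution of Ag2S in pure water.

[Ag^+] ≈ 1.1e-16 M

Ag2S(s) ⇌ 2 Ag^+ + S^2-
Ksp = [Ag^+]^2[S^2-]
Let s = molar solubility. Then [Ag^+] = 2s and [S^2-] = s.
So Ksp = (2s)^2 × s = 4s^3
s = (6.6 × 10^-49 / 4)^(1/3) = 5.48 × 10^-17 M
[Ag^+] = 2s = 1.1 x 10^-16 M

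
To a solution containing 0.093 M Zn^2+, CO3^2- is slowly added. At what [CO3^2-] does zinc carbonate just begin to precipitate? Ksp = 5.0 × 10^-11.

5.4e-10 M

ZnCO3(s) ⇌ Zn^2+ + CO3^2-
Ksp = [Zn^2+][CO3^2-]
Precipitation begins when Q = Ksp. With [Zn^2+] = 0.093 M:
5.0 × 10^-11 = (0.093) × [CO3^2-]
[CO3^2-] = (5.0 × 10^-11 / 9.3 × 10^-2) = 5.4 × 10^-10 M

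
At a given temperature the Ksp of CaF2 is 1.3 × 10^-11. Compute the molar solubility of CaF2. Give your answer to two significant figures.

CaF2(s) <=> Ca^2+ + 2 F^-
Ksp = [Ca^2+][F^-]^2
Let s = molar solubility. Then [Ca^2+] = s and [F^-] = 2s.
So Ksp = s × (2s)^2 = 4s^3
s^3 = 1.3 × 10^-11 / 4, so s = 1.5 × 10^-4 M

s = 1.5 × 10^-4 M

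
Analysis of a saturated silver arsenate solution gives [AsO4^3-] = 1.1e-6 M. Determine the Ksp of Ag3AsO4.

4.0e-23

Ag3AsO4(s) ⇌ 3 Ag^+(aq) + AsO4^3-(aq)
Stoichiometry gives [Ag^+] = (3/1)[AsO4^3-] = 3.30 × 10^-6 M.
Ksp = [Ag^+]^3[AsO4^3-]
Ksp = (3.30 × 10^-6)^3 × 1.1 × 10^-6 = 4.0 x 10^-23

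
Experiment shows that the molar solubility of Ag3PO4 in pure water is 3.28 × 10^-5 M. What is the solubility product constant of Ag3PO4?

Ksp = 3.13 × 10^-17

Ag3PO4(s) ⇌ 3 Ag^+(aq) + PO4^3-(aq)
With molar solubility s: [Ag^+] = 3s, [PO4^3-] = s.
Ksp = [Ag^+]^3[PO4^3-]
Ksp = (3s)^3s = 27s^4
With s = 3.28 × 10^-5: Ksp = 3.13 × 10^-17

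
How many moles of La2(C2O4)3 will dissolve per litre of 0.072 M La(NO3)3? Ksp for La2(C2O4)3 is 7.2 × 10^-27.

La2(C2O4)3(s) ⇌ 2 La^3+(aq) + 3 C2O4^2-(aq)
Ksp = [La^3+]^2[C2O4^2-]^3
Let s = moles of La2(C2O4)3 that dissolve per litre. [La^3+] = 0.072 + 2s ≈ 0.072, [C2O4^2-] = 3s (common-ion effect: La^3+ is already 0.072 M).
Ksp ≈ (0.072)^2 × (3s)^3
s = 3.7 x 10^-9 M
Check: 2s = 7.4 × 10^-9 ≪ 0.072, so the approximation is valid.

s ≈ 3.7 × 10^-9 M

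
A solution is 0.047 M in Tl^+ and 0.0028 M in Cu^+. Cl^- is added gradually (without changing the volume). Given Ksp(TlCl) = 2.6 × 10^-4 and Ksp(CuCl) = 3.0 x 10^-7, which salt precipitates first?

CuCl

Each salt begins to precipitate when Q = Ksp, i.e. when [Cl^-] reaches its threshold.
For TlCl: 2.6 × 10^-4 = 0.047 × [Cl^-]  ⇒  [Cl^-] = 5.5 × 10^-3 M.
For CuCl: 3.0 x 10^-7 = 0.0028 × [Cl^-]  ⇒  [Cl^-] = 1.1 x 10^-4 M.
The salt with the lower threshold [Cl^-] precipitates first: CuCl.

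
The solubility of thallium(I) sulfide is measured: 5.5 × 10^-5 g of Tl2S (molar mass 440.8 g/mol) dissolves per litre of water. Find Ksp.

Molar solubility s = (5.5 x 10^-5 g/L) / (440.8 g/mol) = 1.25 × 10^-7 M.
Tl2S(s) ⇌ 2 Tl^+ + S^2-
For each mole of Tl2S that dissolves: [Tl^+] = 2s, [S^2-] = s.
Ksp = [Tl^+]^2[S^2-]
So Ksp = (2s)^2 × s = 4s^3
Ksp = 4 × (1.25 x 10^-7)^3 = 7.8 × 10^-21

Ksp ≈ 7.8e-21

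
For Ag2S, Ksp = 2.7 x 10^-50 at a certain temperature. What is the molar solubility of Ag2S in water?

Ag2S(s) ⇌ 2 Ag^+ + S^2-
Ksp = [Ag^+]^2[S^2-]
If s mol/L of Ag2S dissolves, [Ag^+] = 2s and [S^2-] = s.
So Ksp = (2s)^2 × s = 4s^3
Solving, s = (2.7 x 10^-50/4)^(1/3) = 1.9 × 10^-17 M

1.9e-17 M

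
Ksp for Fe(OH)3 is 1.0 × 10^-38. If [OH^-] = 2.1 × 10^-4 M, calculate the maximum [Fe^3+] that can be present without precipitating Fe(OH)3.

[Fe^3+] = 1.1 × 10^-27 M

Fe(OH)3(s) <=> Fe^3+(aq) + 3 OH^-(aq)
Ksp = [Fe^3+][OH^-]^3
Precipitation begins when Q = Ksp. With [OH^-] = 2.1 × 10^-4 M:
1.0 × 10^-38 = (2.1 × 10^-4)^3 × [Fe^3+]
[Fe^3+] = (1.0 × 10^-38 / 9.26 × 10^-12) = 1.1 × 10^-27 M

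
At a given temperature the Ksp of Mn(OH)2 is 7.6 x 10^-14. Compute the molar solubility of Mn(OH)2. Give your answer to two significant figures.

s ≈ 2.7 × 10^-5 M

Mn(OH)2(s) ⇌ Mn^2+(aq) + 2 OH^-(aq)
Ksp = [Mn^2+][OH^-]^2
With molar solubility s: [Mn^2+] = s, [OH^-] = 2s.
Ksp = s(2s)^2 = 4s^3
s^3 = 7.6 x 10^-14 / 4, so s = 2.7 × 10^-5 M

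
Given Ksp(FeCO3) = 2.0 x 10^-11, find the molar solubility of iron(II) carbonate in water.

FeCO3(s) ⇌ Fe^2+ + CO3^2-
Ksp = [Fe^2+][CO3^2-]
If s mol/L of FeCO3 dissolves, [Fe^2+] = s and [CO3^2-] = s.
Ksp = s^2
s = (2.0 x 10^-11)^(1/2) = 4.5 × 10^-6 M

s = 4.5e-6 M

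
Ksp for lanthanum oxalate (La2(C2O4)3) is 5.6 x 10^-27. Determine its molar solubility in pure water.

s ≈ 2.2e-6 M

La2(C2O4)3(s) ⇌ 2 La^3+(aq) + 3 C2O4^2-(aq)
Ksp = [La^3+]^2[C2O4^2-]^3
With molar solubility s: [La^3+] = 2s, [C2O4^2-] = 3s.
So Ksp = (2s)^2 × (3s)^3 = 108s^5
s = (5.6 x 10^-27 / 108)^(1/5) = 2.2 × 10^-6 M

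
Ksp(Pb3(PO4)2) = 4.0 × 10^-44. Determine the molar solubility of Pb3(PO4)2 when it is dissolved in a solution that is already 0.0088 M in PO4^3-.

Pb3(PO4)2(s) ⇌ 3 Pb^2+(aq) + 2 PO4^3-(aq)
Ksp = [Pb^2+]^3[PO4^3-]^2
Let s = moles of Pb3(PO4)2 that dissolve per litre. [Pb^2+] = 3s, [PO4^3-] = 0.0088 + 2s ≈ 0.0088 (common-ion effect: PO4^3- is already 0.0088 M).
Ksp ≈ (3s)^3 × (0.0088)^2
s = 2.7 x 10^-14 M
Check: 2s = 5.3 × 10^-14 ≪ 0.0088, so the approximation is valid.

s = 2.7e-14 M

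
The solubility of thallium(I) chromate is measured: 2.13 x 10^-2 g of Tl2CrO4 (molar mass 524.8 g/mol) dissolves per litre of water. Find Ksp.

Molar solubility s = (2.13 x 10^-2 g/L) / (524.8 g/mol) = 4.059 x 10^-5 M.
Tl2CrO4(s) ⇌ 2 Tl^+(aq) + CrO4^2-(aq)
For each mole of Tl2CrO4 that dissolves: [Tl^+] = 2s, [CrO4^2-] = s.
Ksp = [Tl^+]^2[CrO4^2-]
Substituting: Ksp = (2s)^2s = 4s^3
Ksp = 4 × (4.059 × 10^-5)^3 = 2.67 × 10^-13

Ksp = 2.67 × 10^-13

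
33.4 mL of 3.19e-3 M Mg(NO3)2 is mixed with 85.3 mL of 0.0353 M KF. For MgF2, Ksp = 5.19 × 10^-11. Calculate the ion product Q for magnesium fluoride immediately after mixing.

5.78 x 10^-7

Total volume = 33.4 + 85.3 = 118.7 mL.
[Mg^2+] = 3.19 × 10^-3 × (33.4/118.7) = 8.976 x 10^-4 M
[F^-] = 3.53 x 10^-2 × (85.3/118.7) = 2.537 x 10^-2 M
MgF2(s) ⇌ Mg^2+ + 2 F^-, so Q = [Mg^2+][F^-]^2
Q = (8.976 × 10^-4)(2.537 x 10^-2)^2 = 5.78 × 10^-7
Q > Ksp, so MgF2 will precipitate.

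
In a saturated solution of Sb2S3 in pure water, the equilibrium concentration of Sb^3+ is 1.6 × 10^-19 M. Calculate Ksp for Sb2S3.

3.5 x 10^-94

Sb2S3(s) ⇌ 2 Sb^3+(aq) + 3 S^2-(aq)
Stoichiometry gives [S^2-] = (3/2)[Sb^3+] = 2.40 × 10^-19 M.
Ksp = [Sb^3+]^2[S^2-]^3
Ksp = (1.6 × 10^-19)^2 × (2.40 x 10^-19)^3 = 3.5 x 10^-94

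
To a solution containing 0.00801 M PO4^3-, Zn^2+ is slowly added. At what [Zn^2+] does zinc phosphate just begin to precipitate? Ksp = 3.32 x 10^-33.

Zn3(PO4)2(s) ⇌ 3 Zn^2+(aq) + 2 PO4^3-(aq)
Ksp = [Zn^2+]^3[PO4^3-]^2
Precipitation begins when Q = Ksp. With [PO4^3-] = 0.00801 M:
3.32 x 10^-33 = (0.00801)^2 × [Zn^2+]^3
[Zn^2+] = (3.32 x 10^-33 / 6.416 x 10^-5)^(1/3) = 3.73 x 10^-10 M

[Zn^2+] ≈ 3.73e-10 M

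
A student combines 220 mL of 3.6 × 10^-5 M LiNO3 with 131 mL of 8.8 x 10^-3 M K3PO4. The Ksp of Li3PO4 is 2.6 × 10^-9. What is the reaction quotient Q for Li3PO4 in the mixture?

Q ≈ 3.8 x 10^-17

Total volume = 220 + 131 = 351 mL.
[Li^+] = 3.6 × 10^-5 × (220/351) = 2.26 × 10^-5 M
[PO4^3-] = 8.8 x 10^-3 × (131/351) = 3.28 x 10^-3 M
Li3PO4(s) ⇌ 3 Li^+ + PO4^3-, so Q = [Li^+]^3[PO4^3-]
Q = (2.26 × 10^-5)^3(3.28 × 10^-3) = 3.8 × 10^-17
Q < Ksp, so no precipitate of Li3PO4 forms.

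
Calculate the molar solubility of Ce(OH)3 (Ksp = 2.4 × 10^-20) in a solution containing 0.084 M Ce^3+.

Ce(OH)3(s) <=> Ce^3+(aq) + 3 OH^-(aq)
Ksp = [Ce^3+][OH^-]^3
Let s = moles of Ce(OH)3 that dissolve per litre. [Ce^3+] = 0.084 + s ≈ 0.084, [OH^-] = 3s (common-ion effect: Ce^3+ is already 0.084 M).
Ksp ≈ 0.084 × (3s)^3
s = 2.2 × 10^-7 M
Check: s = 2.2 × 10^-7 ≪ 0.084, so the approximation is valid.

s ≈ 2.2e-7 M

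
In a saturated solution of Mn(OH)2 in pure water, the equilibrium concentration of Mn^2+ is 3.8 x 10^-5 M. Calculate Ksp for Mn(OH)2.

Mn(OH)2(s) ⇌ Mn^2+(aq) + 2 OH^-(aq)
Stoichiometry gives [OH^-] = (2/1)[Mn^2+] = 7.60 × 10^-5 M.
Ksp = [Mn^2+][OH^-]^2
Ksp = 3.8 × 10^-5 × (7.60 x 10^-5)^2 = 2.2 × 10^-13

Ksp = 2.2 × 10^-13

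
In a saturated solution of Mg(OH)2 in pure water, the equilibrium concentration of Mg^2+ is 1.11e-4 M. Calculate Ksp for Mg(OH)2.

Mg(OH)2(s) <=> Mg^2+ + 2 OH^-
Stoichiometry gives [OH^-] = (2/1)[Mg^2+] = 2.220 x 10^-4 M.
Ksp = [Mg^2+][OH^-]^2
Ksp = 1.11 × 10^-4 × (2.220 × 10^-4)^2 = 5.47 × 10^-12

Ksp ≈ 5.47 x 10^-12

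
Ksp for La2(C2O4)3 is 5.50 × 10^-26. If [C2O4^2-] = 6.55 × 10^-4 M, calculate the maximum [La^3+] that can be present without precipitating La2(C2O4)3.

La2(C2O4)3(s) ⇌ 2 La^3+(aq) + 3 C2O4^2-(aq)
Ksp = [La^3+]^2[C2O4^2-]^3
Precipitation begins when Q = Ksp. With [C2O4^2-] = 6.55 × 10^-4 M:
5.50 × 10^-26 = (6.55 × 10^-4)^3 × [La^3+]^2
[La^3+] = (5.50 × 10^-26 / 2.810 × 10^-10)^(1/2) = 1.40 × 10^-8 M

[La^3+] ≈ 1.40 × 10^-8 M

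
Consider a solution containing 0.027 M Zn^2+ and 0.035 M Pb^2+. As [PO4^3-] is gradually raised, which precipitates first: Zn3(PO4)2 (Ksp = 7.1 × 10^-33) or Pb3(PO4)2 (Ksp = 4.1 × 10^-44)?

Precipitation of each salt starts when its ion product equals its Ksp.
For Zn3(PO4)2: 7.1 × 10^-33 = (0.027)^3 × [PO4^3-]^2  ⇒  [PO4^3-] = 1.9 x 10^-14 M.
For Pb3(PO4)2: 4.1 × 10^-44 = (0.035)^3 × [PO4^3-]^2  ⇒  [PO4^3-] = 3.1 × 10^-20 M.
The salt with the lower threshold [PO4^3-] precipitates first: Pb3(PO4)2.

Pb3(PO4)2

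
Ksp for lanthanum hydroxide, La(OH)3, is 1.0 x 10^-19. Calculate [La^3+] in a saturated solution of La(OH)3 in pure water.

[La^3+] ≈ 7.8 × 10^-6 M

La(OH)3(s) ⇌ La^3+ + 3 OH^-
Ksp = [La^3+][OH^-]^3
Let s = molar solubility. Then [La^3+] = s and [OH^-] = 3s.
Ksp = s(3s)^3 = 27s^4
Solving, s = (1.0 x 10^-19/27)^(1/4) = 7.80 × 10^-6 M
[La^3+] = s = 7.8 x 10^-6 M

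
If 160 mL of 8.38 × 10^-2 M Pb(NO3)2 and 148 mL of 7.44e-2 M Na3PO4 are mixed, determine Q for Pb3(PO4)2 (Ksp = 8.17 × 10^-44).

Total volume = 160 + 148 = 308 mL.
[Pb^2+] = 8.38 × 10^-2 × (160/308) = 4.353 x 10^-2 M
[PO4^3-] = 7.44 × 10^-2 × (148/308) = 3.575 × 10^-2 M
Pb3(PO4)2(s) ⇌ 3 Pb^2+ + 2 PO4^3-, so Q = [Pb^2+]^3[PO4^3-]^2
Q = (4.353 × 10^-2)^3(3.575 × 10^-2)^2 = 1.05 × 10^-7
Q > Ksp, so Pb3(PO4)2 will precipitate.

Q = 1.05e-7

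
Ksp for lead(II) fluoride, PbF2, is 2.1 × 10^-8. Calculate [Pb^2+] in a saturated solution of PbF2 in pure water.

PbF2(s) ⇌ Pb^2+ + 2 F^-
Ksp = [Pb^2+][F^-]^2
With molar solubility s: [Pb^2+] = s, [F^-] = 2s.
Substituting: Ksp = s(2s)^2 = 4s^3
s^3 = 2.1 × 10^-8 / 4, so s = 1.74 × 10^-3 M
[Pb^2+] = s = 1.7 x 10^-3 M

[Pb^2+] ≈ 1.7e-3 M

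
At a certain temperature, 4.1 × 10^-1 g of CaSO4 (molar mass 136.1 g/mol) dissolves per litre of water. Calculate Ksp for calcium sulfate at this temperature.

9.1e-6

Molar solubility s = (4.1 × 10^-1 g/L) / (136.1 g/mol) = 3.01 × 10^-3 M.
CaSO4(s) <=> Ca^2+(aq) + SO4^2-(aq)
If s mol/L of CaSO4 dissolves, [Ca^2+] = s and [SO4^2-] = s.
Ksp = [Ca^2+][SO4^2-]
Ksp = s × s = s^2
With s = 3.01 × 10^-3: Ksp = 9.1 x 10^-6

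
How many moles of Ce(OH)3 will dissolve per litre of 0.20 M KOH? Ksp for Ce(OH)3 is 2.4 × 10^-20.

3.0 × 10^-18 M

Ce(OH)3(s) <=> Ce^3+ + 3 OH^-
Ksp = [Ce^3+][OH^-]^3
Let s be the molar solubility in this solution. [Ce^3+] = s, [OH^-] = 0.20 + 3s ≈ 0.20 (Ksp is small, so little additional dissolves).
Ksp ≈ s × (0.20)^3
s = 3.0 x 10^-18 M
Check: 3s = 9.0 x 10^-18 ≪ 0.20, so the approximation is valid.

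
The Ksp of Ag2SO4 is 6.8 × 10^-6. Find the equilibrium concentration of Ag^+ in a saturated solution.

[Ag^+] = 2.4e-2 M

Ag2SO4(s) ⇌ 2 Ag^+ + SO4^2-
Ksp = [Ag^+]^2[SO4^2-]
For each mole of Ag2SO4 that dissolves: [Ag^+] = 2s, [SO4^2-] = s.
Ksp = (2s)^2s = 4s^3
s^3 = 6.8 × 10^-6 / 4, so s = 1.19 × 10^-2 M
[Ag^+] = 2s = 2.4 × 10^-2 M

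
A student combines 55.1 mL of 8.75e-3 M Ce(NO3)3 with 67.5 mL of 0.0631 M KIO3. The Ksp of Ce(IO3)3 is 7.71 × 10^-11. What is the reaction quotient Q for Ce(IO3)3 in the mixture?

1.65 x 10^-7

Total volume = 55.1 + 67.5 = 122.6 mL.
[Ce^3+] = 8.75 × 10^-3 × (55.1/122.6) = 3.933 × 10^-3 M
[IO3^-] = 6.31 × 10^-2 × (67.5/122.6) = 3.474 × 10^-2 M
Ce(IO3)3(s) <=> Ce^3+(aq) + 3 IO3^-(aq), so Q = [Ce^3+][IO3^-]^3
Q = (3.933 × 10^-3)(3.474 × 10^-2)^3 = 1.65 × 10^-7
Q > Ksp, so Ce(IO3)3 will precipitate.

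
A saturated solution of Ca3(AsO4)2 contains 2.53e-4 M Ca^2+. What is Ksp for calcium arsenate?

Ca3(AsO4)2(s) ⇌ 3 Ca^2+ + 2 AsO4^3-
Stoichiometry gives [AsO4^3-] = (2/3)[Ca^2+] = 1.687 x 10^-4 M.
Ksp = [Ca^2+]^3[AsO4^3-]^2
Ksp = (2.53 x 10^-4)^3 × (1.687 x 10^-4)^2 = 4.61 x 10^-19

Ksp ≈ 4.61e-19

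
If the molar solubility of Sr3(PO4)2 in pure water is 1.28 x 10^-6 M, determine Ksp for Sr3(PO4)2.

Ksp = 3.71e-28

Sr3(PO4)2(s) ⇌ 3 Sr^2+ + 2 PO4^3-
For each mole of Sr3(PO4)2 that dissolves: [Sr^2+] = 3s, [PO4^3-] = 2s.
Ksp = [Sr^2+]^3[PO4^3-]^2
Substituting: Ksp = (3s)^3(2s)^2 = 108s^5
Ksp = 108 × (1.28 × 10^-6)^5 = 3.71 × 10^-28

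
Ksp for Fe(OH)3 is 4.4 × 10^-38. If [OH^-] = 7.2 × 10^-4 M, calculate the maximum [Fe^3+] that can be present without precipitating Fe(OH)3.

Fe(OH)3(s) ⇌ Fe^3+ + 3 OH^-
Ksp = [Fe^3+][OH^-]^3
Precipitation begins when Q = Ksp. With [OH^-] = 7.2 × 10^-4 M:
4.4 × 10^-38 = (7.2 × 10^-4)^3 × [Fe^3+]
[Fe^3+] = (4.4 × 10^-38 / 3.73 x 10^-10) = 1.2 × 10^-28 M

[Fe^3+] = 1.2e-28 M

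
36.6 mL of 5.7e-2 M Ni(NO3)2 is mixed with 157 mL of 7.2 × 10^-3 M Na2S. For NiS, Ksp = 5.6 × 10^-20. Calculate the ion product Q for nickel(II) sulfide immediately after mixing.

Total volume = 36.6 + 157 = 193.6 mL.
[Ni^2+] = 5.7 × 10^-2 × (36.6/193.6) = 1.08 x 10^-2 M
[S^2-] = 7.2 x 10^-3 × (157/193.6) = 5.84 × 10^-3 M
NiS(s) ⇌ Ni^2+(aq) + S^2-(aq), so Q = [Ni^2+][S^2-]
Q = (1.08 x 10^-2)(5.84 × 10^-3) = 6.3 x 10^-5
Q > Ksp, so NiS will precipitate.

6.3e-5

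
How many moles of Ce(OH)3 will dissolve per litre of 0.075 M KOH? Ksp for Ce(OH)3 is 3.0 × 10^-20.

Ce(OH)3(s) ⇌ Ce^3+(aq) + 3 OH^-(aq)
Ksp = [Ce^3+][OH^-]^3
If s mol/L dissolves here, [Ce^3+] = s, [OH^-] = 0.075 + 3s ≈ 0.075 (common-ion effect: OH^- is already 0.075 M).
Ksp ≈ s × (0.075)^3
s = 7.1 × 10^-17 M
Check: 3s = 2.1 × 10^-16 ≪ 0.075, so the approximation is valid.

s = 7.1 × 10^-17 M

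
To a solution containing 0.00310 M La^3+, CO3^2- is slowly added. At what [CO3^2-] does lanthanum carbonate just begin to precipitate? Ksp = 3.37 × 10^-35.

La2(CO3)3(s) ⇌ 2 La^3+(aq) + 3 CO3^2-(aq)
Ksp = [La^3+]^2[CO3^2-]^3
Precipitation begins when Q = Ksp. With [La^3+] = 0.00310 M:
3.37 × 10^-35 = (0.00310)^2 × [CO3^2-]^3
[CO3^2-] = (3.37 × 10^-35 / 9.610 × 10^-6)^(1/3) = 1.52 x 10^-10 M

1.52 × 10^-10 M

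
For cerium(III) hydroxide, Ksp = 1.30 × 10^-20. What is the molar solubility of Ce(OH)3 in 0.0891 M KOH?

Ce(OH)3(s) ⇌ Ce^3+(aq) + 3 OH^-(aq)
Ksp = [Ce^3+][OH^-]^3
If s mol/L dissolves here, [Ce^3+] = s, [OH^-] = 0.0891 + 3s ≈ 0.0891 (since OH^- from KOH dominates).
Ksp ≈ s × (0.0891)^3
s = 1.84 x 10^-17 M
Check: 3s = 5.5 × 10^-17 ≪ 0.0891, so the approximation is valid.

1.84 × 10^-17 M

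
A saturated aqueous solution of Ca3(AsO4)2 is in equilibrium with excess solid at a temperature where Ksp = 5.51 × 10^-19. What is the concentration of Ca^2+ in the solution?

2.62 × 10^-4 M

Ca3(AsO4)2(s) <=> 3 Ca^2+(aq) + 2 AsO4^3-(aq)
Ksp = [Ca^2+]^3[AsO4^3-]^2
Let s = molar solubility. Then [Ca^2+] = 3s and [AsO4^3-] = 2s.
So Ksp = (3s)^3 × (2s)^2 = 108s^5
s^5 = 5.51 × 10^-19 / 108, so s = 8.741 x 10^-5 M
[Ca^2+] = 3s = 2.62 × 10^-4 M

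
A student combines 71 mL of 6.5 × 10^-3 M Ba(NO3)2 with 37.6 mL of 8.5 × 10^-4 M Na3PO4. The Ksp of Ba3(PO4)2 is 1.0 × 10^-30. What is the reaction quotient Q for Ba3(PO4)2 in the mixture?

Q ≈ 6.6e-15

Total volume = 71 + 37.6 = 108.6 mL.
[Ba^2+] = 6.5 × 10^-3 × (71/108.6) = 4.25 × 10^-3 M
[PO4^3-] = 8.5 × 10^-4 × (37.6/108.6) = 2.94 × 10^-4 M
Ba3(PO4)2(s) ⇌ 3 Ba^2+ + 2 PO4^3-, so Q = [Ba^2+]^3[PO4^3-]^2
Q = (4.25 × 10^-3)^3(2.94 × 10^-4)^2 = 6.6 x 10^-15
Q > Ksp, so Ba3(PO4)2 will precipitate.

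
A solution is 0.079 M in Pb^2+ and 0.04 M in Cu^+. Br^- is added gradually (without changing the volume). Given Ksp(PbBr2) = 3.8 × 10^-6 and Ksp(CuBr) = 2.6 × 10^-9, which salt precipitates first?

CuBr

Each salt begins to precipitate when Q = Ksp, i.e. when [Br^-] reaches its threshold.
For PbBr2: 3.8 × 10^-6 = 0.079 × [Br^-]^2  ⇒  [Br^-] = 6.9 × 10^-3 M.
For CuBr: 2.6 × 10^-9 = 0.04 × [Br^-]  ⇒  [Br^-] = 6.5 x 10^-8 M.
The salt with the lower threshold [Br^-] precipitates first: CuBr.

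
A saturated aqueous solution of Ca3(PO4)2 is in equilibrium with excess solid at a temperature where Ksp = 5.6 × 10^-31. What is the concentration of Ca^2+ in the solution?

Ca3(PO4)2(s) ⇌ 3 Ca^2+ + 2 PO4^3-
Ksp = [Ca^2+]^3[PO4^3-]^2
Let s = molar solubility. Then [Ca^2+] = 3s and [PO4^3-] = 2s.
Substituting: Ksp = (3s)^3(2s)^2 = 108s^5
s^5 = 5.6 × 10^-31 / 108, so s = 3.49 x 10^-7 M
[Ca^2+] = 3s = 1.0 × 10^-6 M

[Ca^2+] ≈ 1.0 × 10^-6 M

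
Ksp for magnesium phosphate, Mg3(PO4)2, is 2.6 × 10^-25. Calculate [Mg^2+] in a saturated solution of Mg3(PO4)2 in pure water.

Mg3(PO4)2(s) ⇌ 3 Mg^2+ + 2 PO4^3-
Ksp = [Mg^2+]^3[PO4^3-]^2
With molar solubility s: [Mg^2+] = 3s, [PO4^3-] = 2s.
Substituting: Ksp = (3s)^3(2s)^2 = 108s^5
s = (2.6 × 10^-25 / 108)^(1/5) = 4.75 × 10^-6 M
[Mg^2+] = 3s = 1.4 × 10^-5 M

[Mg^2+] ≈ 1.4 × 10^-5 M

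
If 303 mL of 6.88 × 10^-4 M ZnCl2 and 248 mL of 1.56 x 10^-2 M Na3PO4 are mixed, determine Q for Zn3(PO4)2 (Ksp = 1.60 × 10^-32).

Q = 2.67 × 10^-15

Total volume = 303 + 248 = 551 mL.
[Zn^2+] = 6.88 × 10^-4 × (303/551) = 3.783 × 10^-4 M
[PO4^3-] = 1.56 × 10^-2 × (248/551) = 7.021 x 10^-3 M
Zn3(PO4)2(s) ⇌ 3 Zn^2+ + 2 PO4^3-, so Q = [Zn^2+]^3[PO4^3-]^2
Q = (3.783 × 10^-4)^3(7.021 × 10^-3)^2 = 2.67 × 10^-15
Q > Ksp, so Zn3(PO4)2 will precipitate.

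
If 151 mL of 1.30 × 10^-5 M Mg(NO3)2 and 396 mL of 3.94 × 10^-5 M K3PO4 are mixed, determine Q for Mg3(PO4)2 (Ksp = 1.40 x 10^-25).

3.76 × 10^-26

Total volume = 151 + 396 = 547 mL.
[Mg^2+] = 1.30 x 10^-5 × (151/547) = 3.589 × 10^-6 M
[PO4^3-] = 3.94 × 10^-5 × (396/547) = 2.852 x 10^-5 M
Mg3(PO4)2(s) ⇌ 3 Mg^2+ + 2 PO4^3-, so Q = [Mg^2+]^3[PO4^3-]^2
Q = (3.589 x 10^-6)^3(2.852 x 10^-5)^2 = 3.76 × 10^-26
Q < Ksp, so no precipitate of Mg3(PO4)2 forms.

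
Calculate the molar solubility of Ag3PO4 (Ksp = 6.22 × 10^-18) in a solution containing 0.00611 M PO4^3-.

s = 3.35e-6 M

Ag3PO4(s) ⇌ 3 Ag^+(aq) + PO4^3-(aq)
Ksp = [Ag^+]^3[PO4^3-]
If s mol/L dissolves here, [Ag^+] = 3s, [PO4^3-] = 0.00611 + s ≈ 0.00611 (common-ion effect: PO4^3- is already 0.00611 M).
Ksp ≈ (3s)^3 × 0.00611
s = 3.35 x 10^-6 M
Check: s = 3.4 × 10^-6 ≪ 0.00611, so the approximation is valid.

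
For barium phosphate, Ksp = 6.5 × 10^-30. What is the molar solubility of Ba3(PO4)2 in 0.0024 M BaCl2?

s ≈ 1.1 x 10^-11 M

Ba3(PO4)2(s) ⇌ 3 Ba^2+(aq) + 2 PO4^3-(aq)
Ksp = [Ba^2+]^3[PO4^3-]^2
Let s = moles of Ba3(PO4)2 that dissolve per litre. [Ba^2+] = 0.0024 + 3s ≈ 0.0024, [PO4^3-] = 2s (common-ion effect: Ba^2+ is already 0.0024 M).
Ksp ≈ (0.0024)^3 × (2s)^2
s = 1.1 × 10^-11 M
Check: 3s = 3.3 × 10^-11 ≪ 0.0024, so the approximation is valid.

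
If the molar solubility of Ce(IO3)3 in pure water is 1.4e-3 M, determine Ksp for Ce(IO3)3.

Ksp = 1.0 × 10^-10

Ce(IO3)3(s) ⇌ Ce^3+(aq) + 3 IO3^-(aq)
With molar solubility s: [Ce^3+] = s, [IO3^-] = 3s.
Ksp = [Ce^3+][IO3^-]^3
So Ksp = s × (3s)^3 = 27s^4
Ksp = 27 × (1.4 x 10^-3)^4 = 1.0 × 10^-10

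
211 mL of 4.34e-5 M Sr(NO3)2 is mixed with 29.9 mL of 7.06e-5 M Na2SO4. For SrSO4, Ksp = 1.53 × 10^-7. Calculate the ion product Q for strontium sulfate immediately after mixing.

Q ≈ 3.33 × 10^-10

Total volume = 211 + 29.9 = 240.9 mL.
[Sr^2+] = 4.34 x 10^-5 × (211/240.9) = 3.801 × 10^-5 M
[SO4^2-] = 7.06 x 10^-5 × (29.9/240.9) = 8.763 × 10^-6 M
SrSO4(s) <=> Sr^2+(aq) + SO4^2-(aq), so Q = [Sr^2+][SO4^2-]
Q = (3.801 x 10^-5)(8.763 x 10^-6) = 3.33 × 10^-10
Q < Ksp, so no precipitate of SrSO4 forms.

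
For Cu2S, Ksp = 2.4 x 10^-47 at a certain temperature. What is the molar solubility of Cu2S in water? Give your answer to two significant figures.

Cu2S(s) <=> 2 Cu^+(aq) + S^2-(aq)
Ksp = [Cu^+]^2[S^2-]
If s mol/L of Cu2S dissolves, [Cu^+] = 2s and [S^2-] = s.
So Ksp = (2s)^2 × s = 4s^3
Solving, s = (2.4 x 10^-47/4)^(1/3) = 1.8 × 10^-16 M

1.8 x 10^-16 M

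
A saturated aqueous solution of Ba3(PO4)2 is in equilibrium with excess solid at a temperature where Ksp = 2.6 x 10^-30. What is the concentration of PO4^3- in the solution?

[PO4^3-] ≈ 9.5e-7 M

Ba3(PO4)2(s) <=> 3 Ba^2+(aq) + 2 PO4^3-(aq)
Ksp = [Ba^2+]^3[PO4^3-]^2
With molar solubility s: [Ba^2+] = 3s, [PO4^3-] = 2s.
So Ksp = (3s)^3 × (2s)^2 = 108s^5
s = (2.6 x 10^-30 / 108)^(1/5) = 4.75 x 10^-7 M
[PO4^3-] = 2s = 9.5 x 10^-7 M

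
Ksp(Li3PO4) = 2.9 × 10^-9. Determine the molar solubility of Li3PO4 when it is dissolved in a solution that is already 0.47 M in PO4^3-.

Li3PO4(s) <=> 3 Li^+(aq) + PO4^3-(aq)
Ksp = [Li^+]^3[PO4^3-]
Let s be the molar solubility in this solution. [Li^+] = 3s, [PO4^3-] = 0.47 + s ≈ 0.47 (since the PO4^3- already present dominates).
Ksp ≈ (3s)^3 × 0.47
s = 6.1 x 10^-4 M
Check: s = 6.1 × 10^-4 ≪ 0.47, so the approximation is valid.

6.1e-4 M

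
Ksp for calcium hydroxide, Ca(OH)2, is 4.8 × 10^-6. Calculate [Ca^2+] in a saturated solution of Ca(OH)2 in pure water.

[Ca^2+] ≈ 1.1 × 10^-2 M

Ca(OH)2(s) ⇌ Ca^2+(aq) + 2 OH^-(aq)
Ksp = [Ca^2+][OH^-]^2
Let s = molar solubility. Then [Ca^2+] = s and [OH^-] = 2s.
Substituting: Ksp = s(2s)^2 = 4s^3
s^3 = 4.8 × 10^-6 / 4, so s = 1.06 × 10^-2 M
[Ca^2+] = s = 1.1 × 10^-2 M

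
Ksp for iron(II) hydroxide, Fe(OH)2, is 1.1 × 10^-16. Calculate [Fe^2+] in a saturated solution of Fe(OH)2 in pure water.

Fe(OH)2(s) ⇌ Fe^2+ + 2 OH^-
Ksp = [Fe^2+][OH^-]^2
Let s = molar solubility. Then [Fe^2+] = s and [OH^-] = 2s.
So Ksp = s × (2s)^2 = 4s^3
s^3 = 1.1 × 10^-16 / 4, so s = 3.02 × 10^-6 M
[Fe^2+] = s = 3.0 x 10^-6 M

[Fe^2+] = 3.0e-6 M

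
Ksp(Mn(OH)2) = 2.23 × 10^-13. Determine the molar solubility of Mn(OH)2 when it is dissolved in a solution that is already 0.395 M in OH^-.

1.43 x 10^-12 M

Mn(OH)2(s) <=> Mn^2+ + 2 OH^-
Ksp = [Mn^2+][OH^-]^2
If s mol/L dissolves here, [Mn^2+] = s, [OH^-] = 0.395 + 2s ≈ 0.395 (common-ion effect: OH^- is already 0.395 M).
Ksp ≈ s × (0.395)^2
s = 1.43 x 10^-12 M
Check: 2s = 2.9 × 10^-12 ≪ 0.395, so the approximation is valid.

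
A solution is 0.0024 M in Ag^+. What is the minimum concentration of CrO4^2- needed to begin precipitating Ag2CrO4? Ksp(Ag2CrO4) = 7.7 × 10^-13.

Ag2CrO4(s) ⇌ 2 Ag^+ + CrO4^2-
Ksp = [Ag^+]^2[CrO4^2-]
Precipitation begins when Q = Ksp. With [Ag^+] = 0.0024 M:
7.7 × 10^-13 = (0.0024)^2 × [CrO4^2-]
[CrO4^2-] = (7.7 × 10^-13 / 5.76 x 10^-6) = 1.3 × 10^-7 M

[CrO4^2-] = 1.3 x 10^-7 M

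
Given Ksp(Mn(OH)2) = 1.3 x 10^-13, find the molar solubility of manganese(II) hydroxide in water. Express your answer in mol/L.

Mn(OH)2(s) ⇌ Mn^2+ + 2 OH^-
Ksp = [Mn^2+][OH^-]^2
Let s = molar solubility. Then [Mn^2+] = s and [OH^-] = 2s.
Substituting: Ksp = s(2s)^2 = 4s^3
Solving, s = (1.3 x 10^-13/4)^(1/3) = 3.2 x 10^-5 M

s = 3.2 x 10^-5 M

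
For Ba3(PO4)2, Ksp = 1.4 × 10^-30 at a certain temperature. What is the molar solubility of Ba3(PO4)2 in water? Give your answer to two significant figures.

Ba3(PO4)2(s) <=> 3 Ba^2+ + 2 PO4^3-
Ksp = [Ba^2+]^3[PO4^3-]^2
For each mole of Ba3(PO4)2 that dissolves: [Ba^2+] = 3s, [PO4^3-] = 2s.
So Ksp = (3s)^3 × (2s)^2 = 108s^5
s = (1.4 × 10^-30 / 108)^(1/5) = 4.2 × 10^-7 M

s ≈ 4.2e-7 M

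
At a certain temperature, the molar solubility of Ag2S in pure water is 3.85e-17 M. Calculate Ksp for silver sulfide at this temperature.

Ksp = 2.28 x 10^-49

Ag2S(s) <=> 2 Ag^+(aq) + S^2-(aq)
If s mol/L of Ag2S dissolves, [Ag^+] = 2s and [S^2-] = s.
Ksp = [Ag^+]^2[S^2-]
Substituting: Ksp = (2s)^2s = 4s^3
Ksp = 4 × (3.85 × 10^-17)^3 = 2.28 × 10^-49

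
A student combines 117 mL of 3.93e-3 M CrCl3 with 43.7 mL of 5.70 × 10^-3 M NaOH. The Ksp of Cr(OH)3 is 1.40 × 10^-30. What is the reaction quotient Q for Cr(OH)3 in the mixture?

Q ≈ 1.07e-11

Total volume = 117 + 43.7 = 160.7 mL.
[Cr^3+] = 3.93 × 10^-3 × (117/160.7) = 2.861 x 10^-3 M
[OH^-] = 5.70 × 10^-3 × (43.7/160.7) = 1.550 × 10^-3 M
Cr(OH)3(s) ⇌ Cr^3+ + 3 OH^-, so Q = [Cr^3+][OH^-]^3
Q = (2.861 × 10^-3)(1.550 x 10^-3)^3 = 1.07 × 10^-11
Q > Ksp, so Cr(OH)3 will precipitate.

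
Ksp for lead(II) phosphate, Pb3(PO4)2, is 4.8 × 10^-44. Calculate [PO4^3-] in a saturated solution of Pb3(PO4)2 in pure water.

Pb3(PO4)2(s) ⇌ 3 Pb^2+(aq) + 2 PO4^3-(aq)
Ksp = [Pb^2+]^3[PO4^3-]^2
Let s = molar solubility. Then [Pb^2+] = 3s and [PO4^3-] = 2s.
Substituting: Ksp = (3s)^3(2s)^2 = 108s^5
Solving, s = (4.8 × 10^-44/108)^(1/5) = 8.50 x 10^-10 M
[PO4^3-] = 2s = 1.7 x 10^-9 M

[PO4^3-] ≈ 1.7 x 10^-9 M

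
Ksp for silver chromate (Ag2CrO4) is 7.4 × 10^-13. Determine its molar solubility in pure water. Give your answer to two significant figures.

s = 5.7 × 10^-5 M

Ag2CrO4(s) ⇌ 2 Ag^+(aq) + CrO4^2-(aq)
Ksp = [Ag^+]^2[CrO4^2-]
With molar solubility s: [Ag^+] = 2s, [CrO4^2-] = s.
Ksp = (2s)^2s = 4s^3
Solving, s = (7.4 × 10^-13/4)^(1/3) = 5.7 × 10^-5 M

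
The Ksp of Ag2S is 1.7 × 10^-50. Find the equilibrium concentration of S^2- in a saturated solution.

1.6 × 10^-17 M

Ag2S(s) ⇌ 2 Ag^+ + S^2-
Ksp = [Ag^+]^2[S^2-]
For each mole of Ag2S that dissolves: [Ag^+] = 2s, [S^2-] = s.
So Ksp = (2s)^2 × s = 4s^3
s^3 = 1.7 × 10^-50 / 4, so s = 1.62 × 10^-17 M
[S^2-] = s = 1.6 x 10^-17 M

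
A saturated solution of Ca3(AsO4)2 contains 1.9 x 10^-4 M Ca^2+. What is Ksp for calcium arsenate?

Ca3(AsO4)2(s) ⇌ 3 Ca^2+ + 2 AsO4^3-
Stoichiometry gives [AsO4^3-] = (2/3)[Ca^2+] = 1.27 x 10^-4 M.
Ksp = [Ca^2+]^3[AsO4^3-]^2
Ksp = (1.9 x 10^-4)^3 × (1.27 × 10^-4)^2 = 1.1 x 10^-19

Ksp ≈ 1.1e-19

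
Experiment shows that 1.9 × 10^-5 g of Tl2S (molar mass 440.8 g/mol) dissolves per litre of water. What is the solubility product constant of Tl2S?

3.2 x 10^-22

Molar solubility s = (1.9 × 10^-5 g/L) / (440.8 g/mol) = 4.31 × 10^-8 M.
Tl2S(s) ⇌ 2 Tl^+(aq) + S^2-(aq)
If s mol/L of Tl2S dissolves, [Tl^+] = 2s and [S^2-] = s.
Ksp = [Tl^+]^2[S^2-]
So Ksp = (2s)^2 × s = 4s^3
With s = 4.31 x 10^-8: Ksp = 3.2 x 10^-22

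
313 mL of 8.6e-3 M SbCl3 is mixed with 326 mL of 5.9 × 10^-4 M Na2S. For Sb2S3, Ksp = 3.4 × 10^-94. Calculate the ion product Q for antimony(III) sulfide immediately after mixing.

Total volume = 313 + 326 = 639 mL.
[Sb^3+] = 8.6 × 10^-3 × (313/639) = 4.21 × 10^-3 M
[S^2-] = 5.9 x 10^-4 × (326/639) = 3.01 × 10^-4 M
Sb2S3(s) <=> 2 Sb^3+(aq) + 3 S^2-(aq), so Q = [Sb^3+]^2[S^2-]^3
Q = (4.21 × 10^-3)^2(3.01 x 10^-4)^3 = 4.8 × 10^-16
Q > Ksp, so Sb2S3 will precipitate.

Q ≈ 4.8 × 10^-16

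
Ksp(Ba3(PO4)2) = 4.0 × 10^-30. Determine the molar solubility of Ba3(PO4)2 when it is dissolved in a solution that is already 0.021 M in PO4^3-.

7.0 x 10^-10 M

Ba3(PO4)2(s) ⇌ 3 Ba^2+(aq) + 2 PO4^3-(aq)
Ksp = [Ba^2+]^3[PO4^3-]^2
Let s be the molar solubility in this solution. [Ba^2+] = 3s, [PO4^3-] = 0.021 + 2s ≈ 0.021 (since the PO4^3- already present dominates).
Ksp ≈ (3s)^3 × (0.021)^2
s = 7.0 x 10^-10 M
Check: 2s = 1.4 x 10^-9 ≪ 0.021, so the approximation is valid.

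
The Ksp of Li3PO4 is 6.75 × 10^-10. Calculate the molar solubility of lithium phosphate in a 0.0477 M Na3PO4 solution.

Li3PO4(s) <=> 3 Li^+ + PO4^3-
Ksp = [Li^+]^3[PO4^3-]
Let s = moles of Li3PO4 that dissolve per litre. [Li^+] = 3s, [PO4^3-] = 0.0477 + s ≈ 0.0477 (common-ion effect: PO4^3- is already 0.0477 M).
Ksp ≈ (3s)^3 × 0.0477
s = 8.06 × 10^-4 M
Check: s = 8.1 × 10^-4 ≪ 0.0477, so the approximation is valid.

s ≈ 8.06e-4 M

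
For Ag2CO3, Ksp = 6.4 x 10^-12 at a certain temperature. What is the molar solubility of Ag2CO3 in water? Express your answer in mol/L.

s ≈ 1.2e-4 M

Ag2CO3(s) ⇌ 2 Ag^+ + CO3^2-
Ksp = [Ag^+]^2[CO3^2-]
Let s = molar solubility. Then [Ag^+] = 2s and [CO3^2-] = s.
Ksp = (2s)^2s = 4s^3
s^3 = 6.4 x 10^-12 / 4, so s = 1.2 × 10^-4 M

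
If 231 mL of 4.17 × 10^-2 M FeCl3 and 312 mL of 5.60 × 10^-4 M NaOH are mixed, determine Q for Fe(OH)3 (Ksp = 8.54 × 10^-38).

Total volume = 231 + 312 = 543 mL.
[Fe^3+] = 4.17 x 10^-2 × (231/543) = 1.774 x 10^-2 M
[OH^-] = 5.60 × 10^-4 × (312/543) = 3.218 × 10^-4 M
Fe(OH)3(s) ⇌ Fe^3+ + 3 OH^-, so Q = [Fe^3+][OH^-]^3
Q = (1.774 × 10^-2)(3.218 × 10^-4)^3 = 5.91 × 10^-13
Q > Ksp, so Fe(OH)3 will precipitate.

Q = 5.91 × 10^-13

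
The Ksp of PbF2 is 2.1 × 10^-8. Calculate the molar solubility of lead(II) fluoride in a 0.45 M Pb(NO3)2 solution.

PbF2(s) ⇌ Pb^2+ + 2 F^-
Ksp = [Pb^2+][F^-]^2
Let s be the molar solubility in this solution. [Pb^2+] = 0.45 + s ≈ 0.45, [F^-] = 2s (common-ion effect: Pb^2+ is already 0.45 M).
Ksp ≈ 0.45 × (2s)^2
s = 1.1 x 10^-4 M
Check: s = 1.1 × 10^-4 ≪ 0.45, so the approximation is valid.

1.1 × 10^-4 M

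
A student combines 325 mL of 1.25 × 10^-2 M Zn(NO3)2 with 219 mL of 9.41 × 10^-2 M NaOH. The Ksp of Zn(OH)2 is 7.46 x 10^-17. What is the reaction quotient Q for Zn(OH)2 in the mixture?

Q ≈ 1.07e-5

Total volume = 325 + 219 = 544 mL.
[Zn^2+] = 1.25 x 10^-2 × (325/544) = 7.468 × 10^-3 M
[OH^-] = 9.41 x 10^-2 × (219/544) = 3.788 × 10^-2 M
Zn(OH)2(s) ⇌ Zn^2+ + 2 OH^-, so Q = [Zn^2+][OH^-]^2
Q = (7.468 × 10^-3)(3.788 × 10^-2)^2 = 1.07 x 10^-5
Q > Ksp, so Zn(OH)2 will precipitate.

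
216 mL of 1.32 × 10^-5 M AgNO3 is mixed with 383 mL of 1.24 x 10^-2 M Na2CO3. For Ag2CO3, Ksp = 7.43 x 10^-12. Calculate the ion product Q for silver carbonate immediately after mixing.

1.80 × 10^-13

Total volume = 216 + 383 = 599 mL.
[Ag^+] = 1.32 × 10^-5 × (216/599) = 4.760 x 10^-6 M
[CO3^2-] = 1.24 x 10^-2 × (383/599) = 7.929 × 10^-3 M
Ag2CO3(s) <=> 2 Ag^+ + CO3^2-, so Q = [Ag^+]^2[CO3^2-]
Q = (4.760 x 10^-6)^2(7.929 x 10^-3) = 1.80 x 10^-13
Q < Ksp, so no precipitate of Ag2CO3 forms.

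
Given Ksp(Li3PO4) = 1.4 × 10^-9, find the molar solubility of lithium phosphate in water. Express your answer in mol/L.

2.7 x 10^-3 M

Li3PO4(s) ⇌ 3 Li^+ + PO4^3-
Ksp = [Li^+]^3[PO4^3-]
If s mol/L of Li3PO4 dissolves, [Li^+] = 3s and [PO4^3-] = s.
Substituting: Ksp = (3s)^3s = 27s^4
s^4 = 1.4 × 10^-9 / 27, so s = 2.7 x 10^-3 M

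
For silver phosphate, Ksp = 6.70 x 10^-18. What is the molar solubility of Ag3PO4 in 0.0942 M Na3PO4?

Ag3PO4(s) <=> 3 Ag^+ + PO4^3-
Ksp = [Ag^+]^3[PO4^3-]
If s mol/L dissolves here, [Ag^+] = 3s, [PO4^3-] = 0.0942 + s ≈ 0.0942 (common-ion effect: PO4^3- is already 0.0942 M).
Ksp ≈ (3s)^3 × 0.0942
s = 1.38 × 10^-6 M
Check: s = 1.4 × 10^-6 ≪ 0.0942, so the approximation is valid.

s = 1.38e-6 M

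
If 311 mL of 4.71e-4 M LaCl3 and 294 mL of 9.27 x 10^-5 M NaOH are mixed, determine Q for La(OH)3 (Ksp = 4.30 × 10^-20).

Q = 2.21 × 10^-17

Total volume = 311 + 294 = 605 mL.
[La^3+] = 4.71 x 10^-4 × (311/605) = 2.421 × 10^-4 M
[OH^-] = 9.27 x 10^-5 × (294/605) = 4.505 × 10^-5 M
La(OH)3(s) ⇌ La^3+ + 3 OH^-, so Q = [La^3+][OH^-]^3
Q = (2.421 × 10^-4)(4.505 × 10^-5)^3 = 2.21 × 10^-17
Q > Ksp, so La(OH)3 will precipitate.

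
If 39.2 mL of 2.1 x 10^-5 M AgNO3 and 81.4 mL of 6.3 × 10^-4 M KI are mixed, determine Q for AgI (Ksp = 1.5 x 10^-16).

2.9 × 10^-9

Total volume = 39.2 + 81.4 = 120.6 mL.
[Ag^+] = 2.1 x 10^-5 × (39.2/120.6) = 6.83 × 10^-6 M
[I^-] = 6.3 × 10^-4 × (81.4/120.6) = 4.25 × 10^-4 M
AgI(s) <=> Ag^+ + I^-, so Q = [Ag^+][I^-]
Q = (6.83 × 10^-6)(4.25 × 10^-4) = 2.9 × 10^-9
Q > Ksp, so AgI will precipitate.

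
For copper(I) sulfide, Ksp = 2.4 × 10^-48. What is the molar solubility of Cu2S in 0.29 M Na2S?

s ≈ 1.4 × 10^-24 M

Cu2S(s) <=> 2 Cu^+(aq) + S^2-(aq)
Ksp = [Cu^+]^2[S^2-]
If s mol/L dissolves here, [Cu^+] = 2s, [S^2-] = 0.29 + s ≈ 0.29 (Ksp is small, so little additional dissolves).
Ksp ≈ (2s)^2 × 0.29
s = 1.4 × 10^-24 M
Check: s = 1.4 x 10^-24 ≪ 0.29, so the approximation is valid.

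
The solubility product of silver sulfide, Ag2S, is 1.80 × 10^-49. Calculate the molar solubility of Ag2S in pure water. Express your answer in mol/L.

3.56 × 10^-17 M

Ag2S(s) ⇌ 2 Ag^+(aq) + S^2-(aq)
Ksp = [Ag^+]^2[S^2-]
If s mol/L of Ag2S dissolves, [Ag^+] = 2s and [S^2-] = s.
Substituting: Ksp = (2s)^2s = 4s^3
s = (1.80 × 10^-49 / 4)^(1/3) = 3.56 × 10^-17 M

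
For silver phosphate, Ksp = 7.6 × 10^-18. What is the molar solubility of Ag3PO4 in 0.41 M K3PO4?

s ≈ 8.8e-7 M

Ag3PO4(s) ⇌ 3 Ag^+(aq) + PO4^3-(aq)
Ksp = [Ag^+]^3[PO4^3-]
If s mol/L dissolves here, [Ag^+] = 3s, [PO4^3-] = 0.41 + s ≈ 0.41 (Ksp is small, so little additional dissolves).
Ksp ≈ (3s)^3 × 0.41
s = 8.8 x 10^-7 M
Check: s = 8.8 × 10^-7 ≪ 0.41, so the approximation is valid.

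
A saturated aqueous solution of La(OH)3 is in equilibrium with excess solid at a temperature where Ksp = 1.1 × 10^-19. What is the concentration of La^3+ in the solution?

8.0e-6 M

La(OH)3(s) ⇌ La^3+(aq) + 3 OH^-(aq)
Ksp = [La^3+][OH^-]^3
If s mol/L of La(OH)3 dissolves, [La^3+] = s and [OH^-] = 3s.
Ksp = s(3s)^3 = 27s^4
s = (1.1 × 10^-19 / 27)^(1/4) = 7.99 × 10^-6 M
[La^3+] = s = 8.0 × 10^-6 M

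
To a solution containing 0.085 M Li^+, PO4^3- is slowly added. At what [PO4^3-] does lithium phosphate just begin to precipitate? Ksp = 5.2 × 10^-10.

Li3PO4(s) ⇌ 3 Li^+ + PO4^3-
Ksp = [Li^+]^3[PO4^3-]
Precipitation begins when Q = Ksp. With [Li^+] = 0.085 M:
5.2 × 10^-10 = (0.085)^3 × [PO4^3-]
[PO4^3-] = (5.2 × 10^-10 / 6.14 × 10^-4) = 8.5 × 10^-7 M

[PO4^3-] = 8.5e-7 M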